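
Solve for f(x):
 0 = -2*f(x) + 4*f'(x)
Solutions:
 f(x) = C1*exp(x/2)


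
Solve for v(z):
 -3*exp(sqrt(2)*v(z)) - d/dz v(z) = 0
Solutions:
 v(z) = sqrt(2)*(2*log(1/(C1 + 3*z)) - log(2))/4


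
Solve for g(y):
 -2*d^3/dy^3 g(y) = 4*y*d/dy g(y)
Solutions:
 g(y) = C1 + Integral(C2*airyai(-2^(1/3)*y) + C3*airybi(-2^(1/3)*y), y)


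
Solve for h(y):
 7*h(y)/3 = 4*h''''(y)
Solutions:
 h(y) = C1*exp(-sqrt(2)*3^(3/4)*7^(1/4)*y/6) + C2*exp(sqrt(2)*3^(3/4)*7^(1/4)*y/6) + C3*sin(sqrt(2)*3^(3/4)*7^(1/4)*y/6) + C4*cos(sqrt(2)*3^(3/4)*7^(1/4)*y/6)


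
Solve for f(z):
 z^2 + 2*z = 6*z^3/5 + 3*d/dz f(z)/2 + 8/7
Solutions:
 f(z) = C1 - z^4/5 + 2*z^3/9 + 2*z^2/3 - 16*z/21


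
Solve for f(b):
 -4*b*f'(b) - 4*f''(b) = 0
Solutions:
 f(b) = C1 + C2*erf(sqrt(2)*b/2)


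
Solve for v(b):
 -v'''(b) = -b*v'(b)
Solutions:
 v(b) = C1 + Integral(C2*airyai(b) + C3*airybi(b), b)


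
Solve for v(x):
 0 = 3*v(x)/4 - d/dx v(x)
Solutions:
 v(x) = C1*exp(3*x/4)


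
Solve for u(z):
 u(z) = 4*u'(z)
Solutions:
 u(z) = C1*exp(z/4)


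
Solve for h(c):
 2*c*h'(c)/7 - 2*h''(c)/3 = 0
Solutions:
 h(c) = C1 + C2*erfi(sqrt(42)*c/14)


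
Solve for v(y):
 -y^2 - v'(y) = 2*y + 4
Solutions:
 v(y) = C1 - y^3/3 - y^2 - 4*y


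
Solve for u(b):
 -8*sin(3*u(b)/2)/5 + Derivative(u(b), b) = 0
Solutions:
 -8*b/5 + log(cos(3*u(b)/2) - 1)/3 - log(cos(3*u(b)/2) + 1)/3 = C1


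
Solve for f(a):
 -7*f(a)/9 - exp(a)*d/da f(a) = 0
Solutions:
 f(a) = C1*exp(7*exp(-a)/9)


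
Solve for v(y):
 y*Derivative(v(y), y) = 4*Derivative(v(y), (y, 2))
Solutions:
 v(y) = C1 + C2*erfi(sqrt(2)*y/4)


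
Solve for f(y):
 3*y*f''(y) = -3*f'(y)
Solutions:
 f(y) = C1 + C2*log(y)


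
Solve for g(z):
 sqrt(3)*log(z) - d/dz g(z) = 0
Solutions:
 g(z) = C1 + sqrt(3)*z*log(z) - sqrt(3)*z


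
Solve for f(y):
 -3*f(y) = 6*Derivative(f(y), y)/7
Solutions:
 f(y) = C1*exp(-7*y/2)


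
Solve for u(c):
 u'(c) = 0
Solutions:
 u(c) = C1


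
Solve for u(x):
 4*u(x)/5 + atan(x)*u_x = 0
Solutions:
 u(x) = C1*exp(-4*Integral(1/atan(x), x)/5)


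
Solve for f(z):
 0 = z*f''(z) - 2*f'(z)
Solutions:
 f(z) = C1 + C2*z^3


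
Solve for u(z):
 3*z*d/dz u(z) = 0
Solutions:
 u(z) = C1


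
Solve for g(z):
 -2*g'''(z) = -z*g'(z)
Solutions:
 g(z) = C1 + Integral(C2*airyai(2^(2/3)*z/2) + C3*airybi(2^(2/3)*z/2), z)


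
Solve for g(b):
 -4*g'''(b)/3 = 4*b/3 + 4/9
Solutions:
 g(b) = C1 + C2*b + C3*b^2 - b^4/24 - b^3/18


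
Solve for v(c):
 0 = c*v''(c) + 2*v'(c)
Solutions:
 v(c) = C1 + C2/c


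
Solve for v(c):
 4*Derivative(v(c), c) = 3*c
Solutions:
 v(c) = C1 + 3*c^2/8


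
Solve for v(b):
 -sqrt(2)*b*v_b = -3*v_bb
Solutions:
 v(b) = C1 + C2*erfi(2^(3/4)*sqrt(3)*b/6)


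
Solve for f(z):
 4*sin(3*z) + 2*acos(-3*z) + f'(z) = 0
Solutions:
 f(z) = C1 - 2*z*acos(-3*z) - 2*sqrt(1 - 9*z^2)/3 + 4*cos(3*z)/3


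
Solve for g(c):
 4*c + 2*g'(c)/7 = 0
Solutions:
 g(c) = C1 - 7*c^2


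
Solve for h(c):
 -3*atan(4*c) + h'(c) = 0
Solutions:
 h(c) = C1 + 3*c*atan(4*c) - 3*log(16*c^2 + 1)/8


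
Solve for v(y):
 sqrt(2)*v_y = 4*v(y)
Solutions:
 v(y) = C1*exp(2*sqrt(2)*y)


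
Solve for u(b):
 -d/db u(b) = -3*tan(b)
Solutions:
 u(b) = C1 - 3*log(cos(b))


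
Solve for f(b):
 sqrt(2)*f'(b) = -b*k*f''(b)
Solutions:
 f(b) = C1 + b^(((re(k) - sqrt(2))*re(k) + im(k)^2)/(re(k)^2 + im(k)^2))*(C2*sin(sqrt(2)*log(b)*Abs(im(k))/(re(k)^2 + im(k)^2)) + C3*cos(sqrt(2)*log(b)*im(k)/(re(k)^2 + im(k)^2)))


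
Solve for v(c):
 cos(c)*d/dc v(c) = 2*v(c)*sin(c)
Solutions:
 v(c) = C1/cos(c)^2


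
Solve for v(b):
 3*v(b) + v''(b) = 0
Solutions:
 v(b) = C1*sin(sqrt(3)*b) + C2*cos(sqrt(3)*b)


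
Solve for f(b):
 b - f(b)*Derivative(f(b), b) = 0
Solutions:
 f(b) = -sqrt(C1 + b^2)
 f(b) = sqrt(C1 + b^2)


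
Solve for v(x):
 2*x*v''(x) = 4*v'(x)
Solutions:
 v(x) = C1 + C2*x^3


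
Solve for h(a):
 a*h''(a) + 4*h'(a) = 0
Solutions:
 h(a) = C1 + C2/a^3


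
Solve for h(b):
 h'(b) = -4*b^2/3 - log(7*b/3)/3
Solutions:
 h(b) = C1 - 4*b^3/9 - b*log(b)/3 - b*log(7)/3 + b/3 + b*log(3)/3


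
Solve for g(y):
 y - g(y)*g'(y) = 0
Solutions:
 g(y) = -sqrt(C1 + y^2)
 g(y) = sqrt(C1 + y^2)


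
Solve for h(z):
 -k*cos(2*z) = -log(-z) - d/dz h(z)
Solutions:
 h(z) = C1 + k*sin(2*z)/2 - z*log(-z) + z


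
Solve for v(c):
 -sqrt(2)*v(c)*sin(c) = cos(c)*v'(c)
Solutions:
 v(c) = C1*cos(c)^(sqrt(2))


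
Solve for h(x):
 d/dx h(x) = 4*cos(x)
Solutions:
 h(x) = C1 + 4*sin(x)


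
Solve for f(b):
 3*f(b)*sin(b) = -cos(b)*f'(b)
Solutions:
 f(b) = C1*cos(b)^3


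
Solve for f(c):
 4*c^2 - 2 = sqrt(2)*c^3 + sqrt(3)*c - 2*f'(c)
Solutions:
 f(c) = C1 + sqrt(2)*c^4/8 - 2*c^3/3 + sqrt(3)*c^2/4 + c


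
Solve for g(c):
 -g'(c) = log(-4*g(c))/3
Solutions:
 3*Integral(1/(log(-_y) + 2*log(2)), (_y, g(c))) = C1 - c


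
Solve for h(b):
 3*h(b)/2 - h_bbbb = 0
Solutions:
 h(b) = C1*exp(-2^(3/4)*3^(1/4)*b/2) + C2*exp(2^(3/4)*3^(1/4)*b/2) + C3*sin(2^(3/4)*3^(1/4)*b/2) + C4*cos(2^(3/4)*3^(1/4)*b/2)


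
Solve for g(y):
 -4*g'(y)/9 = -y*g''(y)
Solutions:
 g(y) = C1 + C2*y^(13/9)


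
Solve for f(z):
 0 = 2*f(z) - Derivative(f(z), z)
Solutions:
 f(z) = C1*exp(2*z)


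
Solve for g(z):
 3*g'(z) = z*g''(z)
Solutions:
 g(z) = C1 + C2*z^4


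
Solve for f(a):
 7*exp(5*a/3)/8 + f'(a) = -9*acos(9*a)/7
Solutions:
 f(a) = C1 - 9*a*acos(9*a)/7 + sqrt(1 - 81*a^2)/7 - 21*exp(5*a/3)/40


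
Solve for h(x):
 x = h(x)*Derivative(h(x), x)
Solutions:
 h(x) = -sqrt(C1 + x^2)
 h(x) = sqrt(C1 + x^2)


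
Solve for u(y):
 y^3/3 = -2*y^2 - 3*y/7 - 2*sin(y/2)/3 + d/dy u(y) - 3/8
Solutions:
 u(y) = C1 + y^4/12 + 2*y^3/3 + 3*y^2/14 + 3*y/8 - 4*cos(y/2)/3


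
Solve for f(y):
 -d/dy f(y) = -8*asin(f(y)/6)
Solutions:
 Integral(1/asin(_y/6), (_y, f(y))) = C1 + 8*y


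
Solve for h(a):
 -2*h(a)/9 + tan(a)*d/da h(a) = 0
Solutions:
 h(a) = C1*sin(a)^(2/9)


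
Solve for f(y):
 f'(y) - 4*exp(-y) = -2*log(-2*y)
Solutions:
 f(y) = C1 - 2*y*log(-y) + 2*y*(1 - log(2)) - 4*exp(-y)


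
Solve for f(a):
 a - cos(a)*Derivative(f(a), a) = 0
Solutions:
 f(a) = C1 + Integral(a/cos(a), a)


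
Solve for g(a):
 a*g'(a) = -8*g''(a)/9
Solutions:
 g(a) = C1 + C2*erf(3*a/4)


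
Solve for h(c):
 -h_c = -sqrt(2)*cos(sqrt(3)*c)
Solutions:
 h(c) = C1 + sqrt(6)*sin(sqrt(3)*c)/3


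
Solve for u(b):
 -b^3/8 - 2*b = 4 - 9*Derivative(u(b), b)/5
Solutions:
 u(b) = C1 + 5*b^4/288 + 5*b^2/9 + 20*b/9


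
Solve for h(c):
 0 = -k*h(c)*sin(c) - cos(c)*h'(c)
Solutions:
 h(c) = C1*exp(k*log(cos(c)))


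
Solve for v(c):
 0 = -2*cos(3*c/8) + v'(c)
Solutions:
 v(c) = C1 + 16*sin(3*c/8)/3


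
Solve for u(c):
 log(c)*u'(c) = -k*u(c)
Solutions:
 u(c) = C1*exp(-k*li(c))


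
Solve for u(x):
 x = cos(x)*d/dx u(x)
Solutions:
 u(x) = C1 + Integral(x/cos(x), x)


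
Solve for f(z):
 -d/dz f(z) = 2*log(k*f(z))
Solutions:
 li(k*f(z))/k = C1 - 2*z


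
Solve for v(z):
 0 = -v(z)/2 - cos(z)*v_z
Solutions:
 v(z) = C1*(sin(z) - 1)^(1/4)/(sin(z) + 1)^(1/4)


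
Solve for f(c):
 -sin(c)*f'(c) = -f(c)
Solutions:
 f(c) = C1*sqrt(cos(c) - 1)/sqrt(cos(c) + 1)


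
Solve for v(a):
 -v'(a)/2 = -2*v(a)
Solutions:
 v(a) = C1*exp(4*a)


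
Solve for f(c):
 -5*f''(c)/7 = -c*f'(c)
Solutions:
 f(c) = C1 + C2*erfi(sqrt(70)*c/10)


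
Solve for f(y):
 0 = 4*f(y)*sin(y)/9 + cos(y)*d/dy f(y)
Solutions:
 f(y) = C1*cos(y)^(4/9)


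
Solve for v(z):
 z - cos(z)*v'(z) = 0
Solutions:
 v(z) = C1 + Integral(z/cos(z), z)


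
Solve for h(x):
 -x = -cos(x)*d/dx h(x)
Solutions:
 h(x) = C1 + Integral(x/cos(x), x)


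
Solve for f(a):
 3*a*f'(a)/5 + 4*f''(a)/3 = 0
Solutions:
 f(a) = C1 + C2*erf(3*sqrt(10)*a/20)


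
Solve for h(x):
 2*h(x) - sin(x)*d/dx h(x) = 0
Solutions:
 h(x) = C1*(cos(x) - 1)/(cos(x) + 1)


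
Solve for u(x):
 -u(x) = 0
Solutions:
 u(x) = 0


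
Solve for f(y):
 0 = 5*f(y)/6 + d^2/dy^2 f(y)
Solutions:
 f(y) = C1*sin(sqrt(30)*y/6) + C2*cos(sqrt(30)*y/6)


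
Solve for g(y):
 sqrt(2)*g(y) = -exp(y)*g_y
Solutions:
 g(y) = C1*exp(sqrt(2)*exp(-y))


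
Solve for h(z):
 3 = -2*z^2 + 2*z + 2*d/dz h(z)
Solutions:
 h(z) = C1 + z^3/3 - z^2/2 + 3*z/2


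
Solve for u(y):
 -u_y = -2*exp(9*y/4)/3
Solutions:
 u(y) = C1 + 8*exp(9*y/4)/27


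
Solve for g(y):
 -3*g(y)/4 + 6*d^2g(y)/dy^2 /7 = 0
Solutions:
 g(y) = C1*exp(-sqrt(14)*y/4) + C2*exp(sqrt(14)*y/4)


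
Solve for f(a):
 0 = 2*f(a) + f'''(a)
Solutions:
 f(a) = C3*exp(-2^(1/3)*a) + (C1*sin(2^(1/3)*sqrt(3)*a/2) + C2*cos(2^(1/3)*sqrt(3)*a/2))*exp(2^(1/3)*a/2)


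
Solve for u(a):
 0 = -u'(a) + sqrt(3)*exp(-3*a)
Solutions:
 u(a) = C1 - sqrt(3)*exp(-3*a)/3


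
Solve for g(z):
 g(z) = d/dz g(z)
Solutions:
 g(z) = C1*exp(z)


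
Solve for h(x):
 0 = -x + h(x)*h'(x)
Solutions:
 h(x) = -sqrt(C1 + x^2)
 h(x) = sqrt(C1 + x^2)


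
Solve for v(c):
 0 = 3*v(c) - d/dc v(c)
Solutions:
 v(c) = C1*exp(3*c)


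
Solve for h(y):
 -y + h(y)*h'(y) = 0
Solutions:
 h(y) = -sqrt(C1 + y^2)
 h(y) = sqrt(C1 + y^2)


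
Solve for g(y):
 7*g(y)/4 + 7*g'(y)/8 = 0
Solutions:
 g(y) = C1*exp(-2*y)


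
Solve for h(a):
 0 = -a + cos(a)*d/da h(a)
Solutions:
 h(a) = C1 + Integral(a/cos(a), a)


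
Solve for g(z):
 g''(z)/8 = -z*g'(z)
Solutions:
 g(z) = C1 + C2*erf(2*z)


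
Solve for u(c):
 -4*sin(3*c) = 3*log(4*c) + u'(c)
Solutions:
 u(c) = C1 - 3*c*log(c) - 6*c*log(2) + 3*c + 4*cos(3*c)/3


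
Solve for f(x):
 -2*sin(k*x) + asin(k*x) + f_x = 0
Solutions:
 f(x) = C1 + 2*Piecewise((-cos(k*x)/k, Ne(k, 0)), (0, True)) - Piecewise((x*asin(k*x) + sqrt(-k^2*x^2 + 1)/k, Ne(k, 0)), (0, True))


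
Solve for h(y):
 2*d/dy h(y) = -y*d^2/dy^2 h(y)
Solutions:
 h(y) = C1 + C2/y


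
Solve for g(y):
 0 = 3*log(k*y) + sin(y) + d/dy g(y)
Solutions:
 g(y) = C1 - 3*y*log(k*y) + 3*y + cos(y)


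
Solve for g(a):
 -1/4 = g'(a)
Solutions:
 g(a) = C1 - a/4


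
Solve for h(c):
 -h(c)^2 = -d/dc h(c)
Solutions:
 h(c) = -1/(C1 + c)


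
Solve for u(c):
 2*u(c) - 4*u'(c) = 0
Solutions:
 u(c) = C1*exp(c/2)


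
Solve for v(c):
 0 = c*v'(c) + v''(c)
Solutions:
 v(c) = C1 + C2*erf(sqrt(2)*c/2)


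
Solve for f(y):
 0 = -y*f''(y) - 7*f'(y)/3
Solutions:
 f(y) = C1 + C2/y^(4/3)


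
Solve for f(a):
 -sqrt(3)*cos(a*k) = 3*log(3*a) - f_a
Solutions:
 f(a) = C1 + 3*a*log(a) - 3*a + 3*a*log(3) + sqrt(3)*Piecewise((sin(a*k)/k, Ne(k, 0)), (a, True))


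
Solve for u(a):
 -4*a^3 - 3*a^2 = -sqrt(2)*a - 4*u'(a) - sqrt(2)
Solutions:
 u(a) = C1 + a^4/4 + a^3/4 - sqrt(2)*a^2/8 - sqrt(2)*a/4


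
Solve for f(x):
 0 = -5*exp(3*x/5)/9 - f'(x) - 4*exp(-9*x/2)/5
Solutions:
 f(x) = C1 - 25*exp(3*x/5)/27 + 8*exp(-9*x/2)/45


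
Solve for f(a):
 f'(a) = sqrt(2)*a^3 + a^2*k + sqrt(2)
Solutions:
 f(a) = C1 + sqrt(2)*a^4/4 + a^3*k/3 + sqrt(2)*a


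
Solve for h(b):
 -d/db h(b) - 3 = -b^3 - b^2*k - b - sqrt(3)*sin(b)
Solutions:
 h(b) = C1 + b^4/4 + b^3*k/3 + b^2/2 - 3*b - sqrt(3)*cos(b)


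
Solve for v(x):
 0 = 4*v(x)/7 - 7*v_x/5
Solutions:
 v(x) = C1*exp(20*x/49)


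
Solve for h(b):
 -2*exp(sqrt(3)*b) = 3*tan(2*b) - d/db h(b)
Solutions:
 h(b) = C1 + 2*sqrt(3)*exp(sqrt(3)*b)/3 - 3*log(cos(2*b))/2


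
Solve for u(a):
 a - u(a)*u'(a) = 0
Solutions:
 u(a) = -sqrt(C1 + a^2)
 u(a) = sqrt(C1 + a^2)


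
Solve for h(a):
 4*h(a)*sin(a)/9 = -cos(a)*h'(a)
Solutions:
 h(a) = C1*cos(a)^(4/9)


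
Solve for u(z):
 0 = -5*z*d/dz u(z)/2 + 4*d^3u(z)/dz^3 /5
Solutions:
 u(z) = C1 + Integral(C2*airyai(5^(2/3)*z/2) + C3*airybi(5^(2/3)*z/2), z)


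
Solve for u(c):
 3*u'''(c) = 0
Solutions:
 u(c) = C1 + C2*c + C3*c^2


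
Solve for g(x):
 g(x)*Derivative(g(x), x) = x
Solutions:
 g(x) = -sqrt(C1 + x^2)
 g(x) = sqrt(C1 + x^2)


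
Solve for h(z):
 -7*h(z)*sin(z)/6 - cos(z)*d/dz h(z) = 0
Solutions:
 h(z) = C1*cos(z)^(7/6)


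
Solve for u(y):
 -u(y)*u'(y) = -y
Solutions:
 u(y) = -sqrt(C1 + y^2)
 u(y) = sqrt(C1 + y^2)


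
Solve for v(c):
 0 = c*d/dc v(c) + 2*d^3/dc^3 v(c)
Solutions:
 v(c) = C1 + Integral(C2*airyai(-2^(2/3)*c/2) + C3*airybi(-2^(2/3)*c/2), c)


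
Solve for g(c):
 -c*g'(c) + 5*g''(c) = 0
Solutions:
 g(c) = C1 + C2*erfi(sqrt(10)*c/10)


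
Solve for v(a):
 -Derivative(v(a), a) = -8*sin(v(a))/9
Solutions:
 -8*a/9 + log(cos(v(a)) - 1)/2 - log(cos(v(a)) + 1)/2 = C1


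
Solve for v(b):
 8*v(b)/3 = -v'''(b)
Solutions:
 v(b) = C3*exp(-2*3^(2/3)*b/3) + (C1*sin(3^(1/6)*b) + C2*cos(3^(1/6)*b))*exp(3^(2/3)*b/3)


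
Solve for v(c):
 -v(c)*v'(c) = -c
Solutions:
 v(c) = -sqrt(C1 + c^2)
 v(c) = sqrt(C1 + c^2)


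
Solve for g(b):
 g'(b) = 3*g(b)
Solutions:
 g(b) = C1*exp(3*b)


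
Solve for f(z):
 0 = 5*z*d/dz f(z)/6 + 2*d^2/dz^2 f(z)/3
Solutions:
 f(z) = C1 + C2*erf(sqrt(10)*z/4)


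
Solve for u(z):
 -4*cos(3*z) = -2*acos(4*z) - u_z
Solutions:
 u(z) = C1 - 2*z*acos(4*z) + sqrt(1 - 16*z^2)/2 + 4*sin(3*z)/3


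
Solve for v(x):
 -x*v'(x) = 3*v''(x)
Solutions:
 v(x) = C1 + C2*erf(sqrt(6)*x/6)


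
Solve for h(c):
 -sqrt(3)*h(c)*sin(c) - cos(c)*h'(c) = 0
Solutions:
 h(c) = C1*cos(c)^(sqrt(3))


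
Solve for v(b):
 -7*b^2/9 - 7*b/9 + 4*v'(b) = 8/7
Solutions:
 v(b) = C1 + 7*b^3/108 + 7*b^2/72 + 2*b/7


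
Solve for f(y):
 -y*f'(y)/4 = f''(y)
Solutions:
 f(y) = C1 + C2*erf(sqrt(2)*y/4)


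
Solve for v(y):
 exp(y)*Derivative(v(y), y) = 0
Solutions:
 v(y) = C1


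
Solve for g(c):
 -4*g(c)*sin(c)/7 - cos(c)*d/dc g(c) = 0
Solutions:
 g(c) = C1*cos(c)^(4/7)


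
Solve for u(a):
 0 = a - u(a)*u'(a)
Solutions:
 u(a) = -sqrt(C1 + a^2)
 u(a) = sqrt(C1 + a^2)


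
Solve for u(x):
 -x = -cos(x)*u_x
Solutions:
 u(x) = C1 + Integral(x/cos(x), x)


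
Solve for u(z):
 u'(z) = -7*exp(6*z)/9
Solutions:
 u(z) = C1 - 7*exp(6*z)/54


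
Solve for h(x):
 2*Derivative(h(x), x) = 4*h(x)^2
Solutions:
 h(x) = -1/(C1 + 2*x)


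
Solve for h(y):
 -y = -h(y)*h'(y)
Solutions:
 h(y) = -sqrt(C1 + y^2)
 h(y) = sqrt(C1 + y^2)


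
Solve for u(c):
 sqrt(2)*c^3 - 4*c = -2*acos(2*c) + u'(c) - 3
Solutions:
 u(c) = C1 + sqrt(2)*c^4/4 - 2*c^2 + 2*c*acos(2*c) + 3*c - sqrt(1 - 4*c^2)


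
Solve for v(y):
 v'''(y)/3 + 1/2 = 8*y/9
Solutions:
 v(y) = C1 + C2*y + C3*y^2 + y^4/9 - y^3/4


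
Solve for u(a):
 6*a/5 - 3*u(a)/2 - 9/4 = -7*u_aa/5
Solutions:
 u(a) = C1*exp(-sqrt(210)*a/14) + C2*exp(sqrt(210)*a/14) + 4*a/5 - 3/2


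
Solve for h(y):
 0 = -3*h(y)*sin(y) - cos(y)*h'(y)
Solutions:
 h(y) = C1*cos(y)^3


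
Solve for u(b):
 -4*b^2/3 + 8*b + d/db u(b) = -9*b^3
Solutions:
 u(b) = C1 - 9*b^4/4 + 4*b^3/9 - 4*b^2


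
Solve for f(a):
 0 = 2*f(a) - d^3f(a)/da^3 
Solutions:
 f(a) = C3*exp(2^(1/3)*a) + (C1*sin(2^(1/3)*sqrt(3)*a/2) + C2*cos(2^(1/3)*sqrt(3)*a/2))*exp(-2^(1/3)*a/2)


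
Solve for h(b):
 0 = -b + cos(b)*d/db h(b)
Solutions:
 h(b) = C1 + Integral(b/cos(b), b)


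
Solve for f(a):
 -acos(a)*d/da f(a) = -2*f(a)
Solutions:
 f(a) = C1*exp(2*Integral(1/acos(a), a))


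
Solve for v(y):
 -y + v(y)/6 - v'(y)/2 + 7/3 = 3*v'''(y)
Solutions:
 v(y) = C1*exp(2^(1/3)*y*(-(3 + sqrt(11))^(1/3) + 2^(1/3)/(3 + sqrt(11))^(1/3))/12)*sin(2^(1/3)*sqrt(3)*y*(2^(1/3)/(3 + sqrt(11))^(1/3) + (3 + sqrt(11))^(1/3))/12) + C2*exp(2^(1/3)*y*(-(3 + sqrt(11))^(1/3) + 2^(1/3)/(3 + sqrt(11))^(1/3))/12)*cos(2^(1/3)*sqrt(3)*y*(2^(1/3)/(3 + sqrt(11))^(1/3) + (3 + sqrt(11))^(1/3))/12) + C3*exp(-2^(1/3)*y*(-(3 + sqrt(11))^(1/3) + 2^(1/3)/(3 + sqrt(11))^(1/3))/6) + 6*y + 4


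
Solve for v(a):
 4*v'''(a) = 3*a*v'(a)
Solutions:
 v(a) = C1 + Integral(C2*airyai(6^(1/3)*a/2) + C3*airybi(6^(1/3)*a/2), a)


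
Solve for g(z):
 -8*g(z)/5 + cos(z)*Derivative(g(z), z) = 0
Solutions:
 g(z) = C1*(sin(z) + 1)^(4/5)/(sin(z) - 1)^(4/5)


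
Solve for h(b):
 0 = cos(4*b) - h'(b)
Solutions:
 h(b) = C1 + sin(4*b)/4


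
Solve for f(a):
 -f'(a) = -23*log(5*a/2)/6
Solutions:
 f(a) = C1 + 23*a*log(a)/6 - 23*a/6 - 23*a*log(2)/6 + 23*a*log(5)/6


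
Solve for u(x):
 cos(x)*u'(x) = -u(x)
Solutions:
 u(x) = C1*sqrt(sin(x) - 1)/sqrt(sin(x) + 1)


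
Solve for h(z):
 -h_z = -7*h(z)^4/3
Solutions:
 h(z) = (-1/(C1 + 7*z))^(1/3)
 h(z) = (-1/(C1 + 7*z))^(1/3)*(-1 - sqrt(3)*I)/2
 h(z) = (-1/(C1 + 7*z))^(1/3)*(-1 + sqrt(3)*I)/2


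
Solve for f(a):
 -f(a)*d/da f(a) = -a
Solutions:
 f(a) = -sqrt(C1 + a^2)
 f(a) = sqrt(C1 + a^2)


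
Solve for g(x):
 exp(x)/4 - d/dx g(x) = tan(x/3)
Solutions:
 g(x) = C1 + exp(x)/4 + 3*log(cos(x/3))


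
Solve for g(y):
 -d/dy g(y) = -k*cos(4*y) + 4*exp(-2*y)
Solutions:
 g(y) = C1 + k*sin(4*y)/4 + 2*exp(-2*y)


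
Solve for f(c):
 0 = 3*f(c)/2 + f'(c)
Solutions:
 f(c) = C1*exp(-3*c/2)


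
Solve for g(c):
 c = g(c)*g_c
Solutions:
 g(c) = -sqrt(C1 + c^2)
 g(c) = sqrt(C1 + c^2)


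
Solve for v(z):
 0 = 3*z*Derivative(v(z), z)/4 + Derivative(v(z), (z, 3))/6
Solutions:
 v(z) = C1 + Integral(C2*airyai(-6^(2/3)*z/2) + C3*airybi(-6^(2/3)*z/2), z)


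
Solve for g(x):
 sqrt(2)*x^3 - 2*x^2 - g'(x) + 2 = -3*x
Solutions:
 g(x) = C1 + sqrt(2)*x^4/4 - 2*x^3/3 + 3*x^2/2 + 2*x


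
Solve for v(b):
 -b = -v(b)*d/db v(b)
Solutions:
 v(b) = -sqrt(C1 + b^2)
 v(b) = sqrt(C1 + b^2)


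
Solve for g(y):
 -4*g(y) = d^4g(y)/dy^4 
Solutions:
 g(y) = (C1*sin(y) + C2*cos(y))*exp(-y) + (C3*sin(y) + C4*cos(y))*exp(y)


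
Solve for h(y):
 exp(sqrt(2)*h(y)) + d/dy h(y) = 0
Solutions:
 h(y) = sqrt(2)*(2*log(1/(C1 + y)) - log(2))/4


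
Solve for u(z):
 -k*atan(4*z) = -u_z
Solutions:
 u(z) = C1 + k*(z*atan(4*z) - log(16*z^2 + 1)/8)


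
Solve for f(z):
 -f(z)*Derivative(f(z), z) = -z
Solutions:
 f(z) = -sqrt(C1 + z^2)
 f(z) = sqrt(C1 + z^2)


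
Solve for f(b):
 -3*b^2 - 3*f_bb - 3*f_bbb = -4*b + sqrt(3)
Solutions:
 f(b) = C1 + C2*b + C3*exp(-b) - b^4/12 + 5*b^3/9 + b^2*(-10 - sqrt(3))/6


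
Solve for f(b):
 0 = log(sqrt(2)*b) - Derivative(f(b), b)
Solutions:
 f(b) = C1 + b*log(b) - b + b*log(2)/2


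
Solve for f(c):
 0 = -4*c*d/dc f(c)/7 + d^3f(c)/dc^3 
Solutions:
 f(c) = C1 + Integral(C2*airyai(14^(2/3)*c/7) + C3*airybi(14^(2/3)*c/7), c)


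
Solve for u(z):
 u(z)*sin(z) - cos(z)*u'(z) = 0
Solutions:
 u(z) = C1/cos(z)


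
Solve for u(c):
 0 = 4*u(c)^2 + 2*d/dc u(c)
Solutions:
 u(c) = 1/(C1 + 2*c)


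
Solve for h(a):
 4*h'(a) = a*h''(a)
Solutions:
 h(a) = C1 + C2*a^5


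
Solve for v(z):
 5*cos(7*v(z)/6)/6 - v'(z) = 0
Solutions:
 -5*z/6 - 3*log(sin(7*v(z)/6) - 1)/7 + 3*log(sin(7*v(z)/6) + 1)/7 = C1


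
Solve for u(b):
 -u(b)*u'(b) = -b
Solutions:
 u(b) = -sqrt(C1 + b^2)
 u(b) = sqrt(C1 + b^2)


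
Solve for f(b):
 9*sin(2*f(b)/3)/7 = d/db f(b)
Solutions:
 -9*b/7 + 3*log(cos(2*f(b)/3) - 1)/4 - 3*log(cos(2*f(b)/3) + 1)/4 = C1


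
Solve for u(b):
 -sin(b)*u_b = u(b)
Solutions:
 u(b) = C1*sqrt(cos(b) + 1)/sqrt(cos(b) - 1)


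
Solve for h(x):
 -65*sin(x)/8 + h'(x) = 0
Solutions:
 h(x) = C1 - 65*cos(x)/8


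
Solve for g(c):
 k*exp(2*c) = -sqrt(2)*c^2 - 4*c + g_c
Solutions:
 g(c) = C1 + sqrt(2)*c^3/3 + 2*c^2 + k*exp(2*c)/2


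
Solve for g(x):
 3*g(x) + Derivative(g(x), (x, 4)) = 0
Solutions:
 g(x) = (C1*sin(sqrt(2)*3^(1/4)*x/2) + C2*cos(sqrt(2)*3^(1/4)*x/2))*exp(-sqrt(2)*3^(1/4)*x/2) + (C3*sin(sqrt(2)*3^(1/4)*x/2) + C4*cos(sqrt(2)*3^(1/4)*x/2))*exp(sqrt(2)*3^(1/4)*x/2)


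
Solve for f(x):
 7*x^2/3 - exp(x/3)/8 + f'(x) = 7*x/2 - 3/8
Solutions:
 f(x) = C1 - 7*x^3/9 + 7*x^2/4 - 3*x/8 + 3*exp(x/3)/8


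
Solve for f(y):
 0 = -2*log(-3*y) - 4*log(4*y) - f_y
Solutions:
 f(y) = C1 - 6*y*log(y) + 2*y*(-log(48) + 3 - I*pi)


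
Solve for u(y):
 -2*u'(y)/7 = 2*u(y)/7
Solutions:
 u(y) = C1*exp(-y)


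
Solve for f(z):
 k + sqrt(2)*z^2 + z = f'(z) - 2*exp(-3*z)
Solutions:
 f(z) = C1 + k*z + sqrt(2)*z^3/3 + z^2/2 - 2*exp(-3*z)/3


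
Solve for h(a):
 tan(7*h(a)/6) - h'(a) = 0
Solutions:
 h(a) = -6*asin(C1*exp(7*a/6))/7 + 6*pi/7
 h(a) = 6*asin(C1*exp(7*a/6))/7


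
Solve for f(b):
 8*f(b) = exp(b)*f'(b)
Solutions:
 f(b) = C1*exp(-8*exp(-b))


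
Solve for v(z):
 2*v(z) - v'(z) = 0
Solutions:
 v(z) = C1*exp(2*z)


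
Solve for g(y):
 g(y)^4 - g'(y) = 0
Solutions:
 g(y) = (-1/(C1 + 3*y))^(1/3)
 g(y) = (-1/(C1 + y))^(1/3)*(-3^(2/3) - 3*3^(1/6)*I)/6
 g(y) = (-1/(C1 + y))^(1/3)*(-3^(2/3) + 3*3^(1/6)*I)/6


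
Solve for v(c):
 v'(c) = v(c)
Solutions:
 v(c) = C1*exp(c)


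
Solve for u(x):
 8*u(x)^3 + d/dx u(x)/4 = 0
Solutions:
 u(x) = -sqrt(2)*sqrt(-1/(C1 - 32*x))/2
 u(x) = sqrt(2)*sqrt(-1/(C1 - 32*x))/2


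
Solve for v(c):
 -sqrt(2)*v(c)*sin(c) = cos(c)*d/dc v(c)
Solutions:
 v(c) = C1*cos(c)^(sqrt(2))


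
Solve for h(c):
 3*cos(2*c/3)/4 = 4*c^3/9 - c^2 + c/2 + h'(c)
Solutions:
 h(c) = C1 - c^4/9 + c^3/3 - c^2/4 + 9*sin(2*c/3)/8


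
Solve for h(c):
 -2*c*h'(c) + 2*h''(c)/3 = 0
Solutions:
 h(c) = C1 + C2*erfi(sqrt(6)*c/2)


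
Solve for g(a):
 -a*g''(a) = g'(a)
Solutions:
 g(a) = C1 + C2*log(a)


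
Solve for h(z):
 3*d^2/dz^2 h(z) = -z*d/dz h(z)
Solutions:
 h(z) = C1 + C2*erf(sqrt(6)*z/6)


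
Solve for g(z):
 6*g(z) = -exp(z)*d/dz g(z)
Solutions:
 g(z) = C1*exp(6*exp(-z))


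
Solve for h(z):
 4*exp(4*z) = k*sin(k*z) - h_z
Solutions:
 h(z) = C1 - exp(4*z) - cos(k*z)


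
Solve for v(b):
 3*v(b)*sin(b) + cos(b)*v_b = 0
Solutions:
 v(b) = C1*cos(b)^3


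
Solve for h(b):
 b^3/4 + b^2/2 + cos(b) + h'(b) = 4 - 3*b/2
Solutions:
 h(b) = C1 - b^4/16 - b^3/6 - 3*b^2/4 + 4*b - sin(b)


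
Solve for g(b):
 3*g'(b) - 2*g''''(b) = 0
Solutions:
 g(b) = C1 + C4*exp(2^(2/3)*3^(1/3)*b/2) + (C2*sin(2^(2/3)*3^(5/6)*b/4) + C3*cos(2^(2/3)*3^(5/6)*b/4))*exp(-2^(2/3)*3^(1/3)*b/4)


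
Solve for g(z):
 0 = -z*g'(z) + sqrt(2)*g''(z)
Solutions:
 g(z) = C1 + C2*erfi(2^(1/4)*z/2)


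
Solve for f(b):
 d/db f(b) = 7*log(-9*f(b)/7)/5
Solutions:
 -5*Integral(1/(log(-_y) - log(7) + 2*log(3)), (_y, f(b)))/7 = C1 - b


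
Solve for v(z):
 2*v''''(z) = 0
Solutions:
 v(z) = C1 + C2*z + C3*z^2 + C4*z^3


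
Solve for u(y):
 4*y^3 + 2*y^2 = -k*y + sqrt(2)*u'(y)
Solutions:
 u(y) = C1 + sqrt(2)*k*y^2/4 + sqrt(2)*y^4/2 + sqrt(2)*y^3/3


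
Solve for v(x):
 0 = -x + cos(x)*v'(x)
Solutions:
 v(x) = C1 + Integral(x/cos(x), x)


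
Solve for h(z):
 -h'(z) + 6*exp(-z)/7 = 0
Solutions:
 h(z) = C1 - 6*exp(-z)/7


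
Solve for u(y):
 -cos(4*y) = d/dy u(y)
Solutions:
 u(y) = C1 - sin(4*y)/4


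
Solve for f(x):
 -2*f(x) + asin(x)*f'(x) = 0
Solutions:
 f(x) = C1*exp(2*Integral(1/asin(x), x))


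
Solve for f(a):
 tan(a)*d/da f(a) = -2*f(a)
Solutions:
 f(a) = C1/sin(a)^2


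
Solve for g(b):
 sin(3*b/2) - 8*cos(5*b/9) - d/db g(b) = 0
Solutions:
 g(b) = C1 - 72*sin(5*b/9)/5 - 2*cos(3*b/2)/3


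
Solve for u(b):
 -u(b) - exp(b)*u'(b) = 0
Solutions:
 u(b) = C1*exp(exp(-b))


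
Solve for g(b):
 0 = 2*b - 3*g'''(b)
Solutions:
 g(b) = C1 + C2*b + C3*b^2 + b^4/36


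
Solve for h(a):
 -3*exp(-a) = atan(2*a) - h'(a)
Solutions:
 h(a) = C1 + a*atan(2*a) - log(4*a^2 + 1)/4 - 3*exp(-a)


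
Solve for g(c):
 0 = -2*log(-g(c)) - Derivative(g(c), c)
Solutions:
 -li(-g(c)) = C1 - 2*c


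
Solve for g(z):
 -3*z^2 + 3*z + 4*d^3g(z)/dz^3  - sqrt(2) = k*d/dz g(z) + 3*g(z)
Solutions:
 g(z) = C1*exp(z*(k/((-3^(1/3) + 3^(5/6)*I)*(sqrt(3)*sqrt(243 - k^3) + 27)^(1/3)) - 3^(1/3)*(sqrt(3)*sqrt(243 - k^3) + 27)^(1/3)/12 + 3^(5/6)*I*(sqrt(3)*sqrt(243 - k^3) + 27)^(1/3)/12)) + C2*exp(-z*(k/((3^(1/3) + 3^(5/6)*I)*(sqrt(3)*sqrt(243 - k^3) + 27)^(1/3)) + 3^(1/3)*(sqrt(3)*sqrt(243 - k^3) + 27)^(1/3)/12 + 3^(5/6)*I*(sqrt(3)*sqrt(243 - k^3) + 27)^(1/3)/12)) + C3*exp(3^(1/3)*z*(3^(1/3)*k/(sqrt(3)*sqrt(243 - k^3) + 27)^(1/3) + (sqrt(3)*sqrt(243 - k^3) + 27)^(1/3))/6) - 2*k^2/9 + 2*k*z/3 - k/3 - z^2 + z - sqrt(2)/3


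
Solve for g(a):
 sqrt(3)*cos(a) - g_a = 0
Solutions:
 g(a) = C1 + sqrt(3)*sin(a)


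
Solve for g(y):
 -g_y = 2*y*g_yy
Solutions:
 g(y) = C1 + C2*sqrt(y)


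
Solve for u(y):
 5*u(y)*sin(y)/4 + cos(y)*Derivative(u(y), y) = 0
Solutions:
 u(y) = C1*cos(y)^(5/4)


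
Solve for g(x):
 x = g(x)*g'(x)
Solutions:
 g(x) = -sqrt(C1 + x^2)
 g(x) = sqrt(C1 + x^2)


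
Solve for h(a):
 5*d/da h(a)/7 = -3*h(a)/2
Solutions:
 h(a) = C1*exp(-21*a/10)


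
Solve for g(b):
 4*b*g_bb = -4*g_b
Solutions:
 g(b) = C1 + C2*log(b)


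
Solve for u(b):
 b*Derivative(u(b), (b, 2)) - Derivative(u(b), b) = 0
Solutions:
 u(b) = C1 + C2*b^2


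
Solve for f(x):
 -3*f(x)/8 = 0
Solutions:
 f(x) = 0


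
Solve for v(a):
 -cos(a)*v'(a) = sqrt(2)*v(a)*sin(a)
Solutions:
 v(a) = C1*cos(a)^(sqrt(2))


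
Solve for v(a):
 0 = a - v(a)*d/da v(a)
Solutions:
 v(a) = -sqrt(C1 + a^2)
 v(a) = sqrt(C1 + a^2)


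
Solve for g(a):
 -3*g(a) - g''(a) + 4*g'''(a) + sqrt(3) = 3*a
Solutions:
 g(a) = C3*exp(a) - a + (C1*sin(sqrt(39)*a/8) + C2*cos(sqrt(39)*a/8))*exp(-3*a/8) + sqrt(3)/3


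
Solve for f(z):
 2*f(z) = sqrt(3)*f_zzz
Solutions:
 f(z) = C3*exp(2^(1/3)*3^(5/6)*z/3) + (C1*sin(6^(1/3)*z/2) + C2*cos(6^(1/3)*z/2))*exp(-2^(1/3)*3^(5/6)*z/6)


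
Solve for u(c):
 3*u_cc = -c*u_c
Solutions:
 u(c) = C1 + C2*erf(sqrt(6)*c/6)


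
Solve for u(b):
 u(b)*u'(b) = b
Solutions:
 u(b) = -sqrt(C1 + b^2)
 u(b) = sqrt(C1 + b^2)


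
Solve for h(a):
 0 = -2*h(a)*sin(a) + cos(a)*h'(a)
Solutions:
 h(a) = C1/cos(a)^2


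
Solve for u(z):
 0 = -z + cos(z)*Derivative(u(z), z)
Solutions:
 u(z) = C1 + Integral(z/cos(z), z)


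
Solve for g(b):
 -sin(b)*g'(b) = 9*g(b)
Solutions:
 g(b) = C1*sqrt(cos(b) + 1)*(cos(b)^4 + 4*cos(b)^3 + 6*cos(b)^2 + 4*cos(b) + 1)/(sqrt(cos(b) - 1)*(cos(b)^4 - 4*cos(b)^3 + 6*cos(b)^2 - 4*cos(b) + 1))


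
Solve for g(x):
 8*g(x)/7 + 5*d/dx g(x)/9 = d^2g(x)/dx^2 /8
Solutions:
 g(x) = C1*exp(4*x*(35 - sqrt(3493))/63) + C2*exp(4*x*(35 + sqrt(3493))/63)


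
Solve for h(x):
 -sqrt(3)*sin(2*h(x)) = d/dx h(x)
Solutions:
 h(x) = pi - acos((-C1 - exp(4*sqrt(3)*x))/(C1 - exp(4*sqrt(3)*x)))/2
 h(x) = acos((-C1 - exp(4*sqrt(3)*x))/(C1 - exp(4*sqrt(3)*x)))/2


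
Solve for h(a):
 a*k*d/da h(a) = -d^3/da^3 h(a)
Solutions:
 h(a) = C1 + Integral(C2*airyai(a*(-k)^(1/3)) + C3*airybi(a*(-k)^(1/3)), a)


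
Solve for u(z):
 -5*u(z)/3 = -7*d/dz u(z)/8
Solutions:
 u(z) = C1*exp(40*z/21)


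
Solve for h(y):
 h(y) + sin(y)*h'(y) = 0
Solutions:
 h(y) = C1*sqrt(cos(y) + 1)/sqrt(cos(y) - 1)


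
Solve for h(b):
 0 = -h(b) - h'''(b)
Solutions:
 h(b) = C3*exp(-b) + (C1*sin(sqrt(3)*b/2) + C2*cos(sqrt(3)*b/2))*exp(b/2)


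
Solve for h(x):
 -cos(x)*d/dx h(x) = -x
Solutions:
 h(x) = C1 + Integral(x/cos(x), x)


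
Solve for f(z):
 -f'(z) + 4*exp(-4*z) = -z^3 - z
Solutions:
 f(z) = C1 + z^4/4 + z^2/2 - exp(-4*z)


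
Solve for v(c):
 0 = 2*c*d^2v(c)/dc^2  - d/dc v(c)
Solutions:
 v(c) = C1 + C2*c^(3/2)


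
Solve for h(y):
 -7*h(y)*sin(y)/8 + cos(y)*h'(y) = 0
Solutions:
 h(y) = C1/cos(y)^(7/8)


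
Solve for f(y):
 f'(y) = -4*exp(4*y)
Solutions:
 f(y) = C1 - exp(4*y)


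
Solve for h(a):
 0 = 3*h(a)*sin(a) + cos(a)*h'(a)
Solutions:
 h(a) = C1*cos(a)^3


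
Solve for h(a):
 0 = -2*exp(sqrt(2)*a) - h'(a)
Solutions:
 h(a) = C1 - sqrt(2)*exp(sqrt(2)*a)


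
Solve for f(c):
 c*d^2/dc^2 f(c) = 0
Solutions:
 f(c) = C1 + C2*c


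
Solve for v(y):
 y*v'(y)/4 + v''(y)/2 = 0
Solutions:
 v(y) = C1 + C2*erf(y/2)


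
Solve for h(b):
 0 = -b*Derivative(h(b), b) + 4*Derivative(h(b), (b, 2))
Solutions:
 h(b) = C1 + C2*erfi(sqrt(2)*b/4)


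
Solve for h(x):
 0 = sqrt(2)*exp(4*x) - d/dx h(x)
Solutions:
 h(x) = C1 + sqrt(2)*exp(4*x)/4


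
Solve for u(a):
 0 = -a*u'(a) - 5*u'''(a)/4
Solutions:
 u(a) = C1 + Integral(C2*airyai(-10^(2/3)*a/5) + C3*airybi(-10^(2/3)*a/5), a)


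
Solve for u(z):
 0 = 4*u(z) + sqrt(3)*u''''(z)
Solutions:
 u(z) = (C1*sin(3^(7/8)*z/3) + C2*cos(3^(7/8)*z/3))*exp(-3^(7/8)*z/3) + (C3*sin(3^(7/8)*z/3) + C4*cos(3^(7/8)*z/3))*exp(3^(7/8)*z/3)


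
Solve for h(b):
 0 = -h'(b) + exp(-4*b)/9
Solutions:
 h(b) = C1 - exp(-4*b)/36


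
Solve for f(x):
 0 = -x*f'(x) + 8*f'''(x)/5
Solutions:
 f(x) = C1 + Integral(C2*airyai(5^(1/3)*x/2) + C3*airybi(5^(1/3)*x/2), x)


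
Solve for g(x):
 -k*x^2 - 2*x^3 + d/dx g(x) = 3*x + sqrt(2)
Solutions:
 g(x) = C1 + k*x^3/3 + x^4/2 + 3*x^2/2 + sqrt(2)*x


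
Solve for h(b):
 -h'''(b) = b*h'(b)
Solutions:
 h(b) = C1 + Integral(C2*airyai(-b) + C3*airybi(-b), b)


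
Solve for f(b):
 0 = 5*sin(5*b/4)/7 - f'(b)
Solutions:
 f(b) = C1 - 4*cos(5*b/4)/7


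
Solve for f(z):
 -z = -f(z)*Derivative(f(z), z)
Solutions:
 f(z) = -sqrt(C1 + z^2)
 f(z) = sqrt(C1 + z^2)


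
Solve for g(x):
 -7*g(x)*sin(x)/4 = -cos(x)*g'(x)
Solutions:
 g(x) = C1/cos(x)^(7/4)


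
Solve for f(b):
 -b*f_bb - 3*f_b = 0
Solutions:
 f(b) = C1 + C2/b^2


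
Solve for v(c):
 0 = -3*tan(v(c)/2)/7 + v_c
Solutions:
 v(c) = -2*asin(C1*exp(3*c/14)) + 2*pi
 v(c) = 2*asin(C1*exp(3*c/14))


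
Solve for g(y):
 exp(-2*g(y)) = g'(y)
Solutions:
 g(y) = log(-sqrt(C1 + 2*y))
 g(y) = log(C1 + 2*y)/2


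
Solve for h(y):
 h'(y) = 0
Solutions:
 h(y) = C1


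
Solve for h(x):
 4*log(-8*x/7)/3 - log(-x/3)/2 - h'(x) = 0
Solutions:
 h(x) = C1 + 5*x*log(-x)/6 + x*(-4*log(7)/3 - 5/6 + log(3)/2 + 4*log(2))


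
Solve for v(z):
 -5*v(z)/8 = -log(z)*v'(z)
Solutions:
 v(z) = C1*exp(5*li(z)/8)


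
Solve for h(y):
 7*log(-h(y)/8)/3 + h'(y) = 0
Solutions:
 3*Integral(1/(log(-_y) - 3*log(2)), (_y, h(y)))/7 = C1 - y


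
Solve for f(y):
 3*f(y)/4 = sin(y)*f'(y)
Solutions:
 f(y) = C1*(cos(y) - 1)^(3/8)/(cos(y) + 1)^(3/8)


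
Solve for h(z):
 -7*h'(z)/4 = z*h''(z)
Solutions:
 h(z) = C1 + C2/z^(3/4)


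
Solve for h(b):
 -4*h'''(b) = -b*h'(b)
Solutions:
 h(b) = C1 + Integral(C2*airyai(2^(1/3)*b/2) + C3*airybi(2^(1/3)*b/2), b)


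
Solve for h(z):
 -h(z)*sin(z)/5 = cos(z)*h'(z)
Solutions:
 h(z) = C1*cos(z)^(1/5)


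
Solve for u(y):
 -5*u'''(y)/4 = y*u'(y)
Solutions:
 u(y) = C1 + Integral(C2*airyai(-10^(2/3)*y/5) + C3*airybi(-10^(2/3)*y/5), y)


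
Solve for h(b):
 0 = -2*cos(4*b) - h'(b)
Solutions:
 h(b) = C1 - sin(4*b)/2


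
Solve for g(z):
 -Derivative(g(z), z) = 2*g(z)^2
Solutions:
 g(z) = 1/(C1 + 2*z)


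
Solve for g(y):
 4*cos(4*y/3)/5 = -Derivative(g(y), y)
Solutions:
 g(y) = C1 - 3*sin(4*y/3)/5


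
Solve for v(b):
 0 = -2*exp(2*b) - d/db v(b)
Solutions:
 v(b) = C1 - exp(2*b)


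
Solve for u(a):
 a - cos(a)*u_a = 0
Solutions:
 u(a) = C1 + Integral(a/cos(a), a)


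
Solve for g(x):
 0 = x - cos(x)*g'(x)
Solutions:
 g(x) = C1 + Integral(x/cos(x), x)


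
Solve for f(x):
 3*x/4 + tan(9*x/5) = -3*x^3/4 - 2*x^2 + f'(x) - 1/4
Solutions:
 f(x) = C1 + 3*x^4/16 + 2*x^3/3 + 3*x^2/8 + x/4 - 5*log(cos(9*x/5))/9


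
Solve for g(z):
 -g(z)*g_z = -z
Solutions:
 g(z) = -sqrt(C1 + z^2)
 g(z) = sqrt(C1 + z^2)


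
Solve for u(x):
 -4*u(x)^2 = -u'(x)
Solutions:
 u(x) = -1/(C1 + 4*x)


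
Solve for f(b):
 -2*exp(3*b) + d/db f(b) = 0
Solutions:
 f(b) = C1 + 2*exp(3*b)/3


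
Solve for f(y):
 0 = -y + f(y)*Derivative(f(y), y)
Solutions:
 f(y) = -sqrt(C1 + y^2)
 f(y) = sqrt(C1 + y^2)


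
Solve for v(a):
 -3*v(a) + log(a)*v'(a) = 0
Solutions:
 v(a) = C1*exp(3*li(a))


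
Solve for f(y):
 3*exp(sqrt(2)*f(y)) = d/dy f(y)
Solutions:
 f(y) = sqrt(2)*(2*log(-1/(C1 + 3*y)) - log(2))/4


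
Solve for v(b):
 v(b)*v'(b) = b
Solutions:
 v(b) = -sqrt(C1 + b^2)
 v(b) = sqrt(C1 + b^2)


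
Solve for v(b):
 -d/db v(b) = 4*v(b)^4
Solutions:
 v(b) = (-3^(2/3) - 3*3^(1/6)*I)*(1/(C1 + 4*b))^(1/3)/6
 v(b) = (-3^(2/3) + 3*3^(1/6)*I)*(1/(C1 + 4*b))^(1/3)/6
 v(b) = (1/(C1 + 12*b))^(1/3)


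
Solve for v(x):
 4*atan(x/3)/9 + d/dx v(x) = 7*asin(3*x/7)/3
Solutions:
 v(x) = C1 + 7*x*asin(3*x/7)/3 - 4*x*atan(x/3)/9 + 7*sqrt(49 - 9*x^2)/9 + 2*log(x^2 + 9)/3


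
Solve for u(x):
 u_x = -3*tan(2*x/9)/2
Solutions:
 u(x) = C1 + 27*log(cos(2*x/9))/4


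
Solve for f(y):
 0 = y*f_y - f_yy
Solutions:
 f(y) = C1 + C2*erfi(sqrt(2)*y/2)


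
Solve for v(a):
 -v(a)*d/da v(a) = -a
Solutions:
 v(a) = -sqrt(C1 + a^2)
 v(a) = sqrt(C1 + a^2)


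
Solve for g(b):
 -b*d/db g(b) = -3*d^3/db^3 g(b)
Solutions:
 g(b) = C1 + Integral(C2*airyai(3^(2/3)*b/3) + C3*airybi(3^(2/3)*b/3), b)


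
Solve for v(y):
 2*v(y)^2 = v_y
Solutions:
 v(y) = -1/(C1 + 2*y)


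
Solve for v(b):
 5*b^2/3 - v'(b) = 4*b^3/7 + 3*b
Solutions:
 v(b) = C1 - b^4/7 + 5*b^3/9 - 3*b^2/2


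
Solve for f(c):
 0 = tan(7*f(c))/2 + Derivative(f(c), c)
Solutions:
 f(c) = -asin(C1*exp(-7*c/2))/7 + pi/7
 f(c) = asin(C1*exp(-7*c/2))/7


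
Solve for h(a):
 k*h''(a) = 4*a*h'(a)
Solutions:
 h(a) = C1 + C2*erf(sqrt(2)*a*sqrt(-1/k))/sqrt(-1/k)


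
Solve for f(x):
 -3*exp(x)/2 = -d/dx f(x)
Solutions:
 f(x) = C1 + 3*exp(x)/2


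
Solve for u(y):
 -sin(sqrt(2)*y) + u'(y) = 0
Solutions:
 u(y) = C1 - sqrt(2)*cos(sqrt(2)*y)/2


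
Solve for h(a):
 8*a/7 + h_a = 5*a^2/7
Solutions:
 h(a) = C1 + 5*a^3/21 - 4*a^2/7


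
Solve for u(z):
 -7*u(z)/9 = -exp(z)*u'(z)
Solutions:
 u(z) = C1*exp(-7*exp(-z)/9)


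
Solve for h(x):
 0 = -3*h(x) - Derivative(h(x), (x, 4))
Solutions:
 h(x) = (C1*sin(sqrt(2)*3^(1/4)*x/2) + C2*cos(sqrt(2)*3^(1/4)*x/2))*exp(-sqrt(2)*3^(1/4)*x/2) + (C3*sin(sqrt(2)*3^(1/4)*x/2) + C4*cos(sqrt(2)*3^(1/4)*x/2))*exp(sqrt(2)*3^(1/4)*x/2)


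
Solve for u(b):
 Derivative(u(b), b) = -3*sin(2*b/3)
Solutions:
 u(b) = C1 + 9*cos(2*b/3)/2


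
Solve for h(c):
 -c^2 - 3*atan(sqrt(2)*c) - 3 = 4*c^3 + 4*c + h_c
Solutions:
 h(c) = C1 - c^4 - c^3/3 - 2*c^2 - 3*c*atan(sqrt(2)*c) - 3*c + 3*sqrt(2)*log(2*c^2 + 1)/4


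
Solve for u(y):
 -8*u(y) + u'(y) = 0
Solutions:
 u(y) = C1*exp(8*y)


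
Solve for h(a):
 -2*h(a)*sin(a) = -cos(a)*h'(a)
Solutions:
 h(a) = C1/cos(a)^2


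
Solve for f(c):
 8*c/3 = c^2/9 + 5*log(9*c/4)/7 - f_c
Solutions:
 f(c) = C1 + c^3/27 - 4*c^2/3 + 5*c*log(c)/7 - 10*c*log(2)/7 - 5*c/7 + 10*c*log(3)/7


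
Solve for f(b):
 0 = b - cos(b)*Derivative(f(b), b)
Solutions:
 f(b) = C1 + Integral(b/cos(b), b)


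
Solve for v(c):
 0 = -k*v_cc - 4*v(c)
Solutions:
 v(c) = C1*exp(-2*c*sqrt(-1/k)) + C2*exp(2*c*sqrt(-1/k))


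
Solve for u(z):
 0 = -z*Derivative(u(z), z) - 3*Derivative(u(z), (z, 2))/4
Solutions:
 u(z) = C1 + C2*erf(sqrt(6)*z/3)


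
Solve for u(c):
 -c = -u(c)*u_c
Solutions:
 u(c) = -sqrt(C1 + c^2)
 u(c) = sqrt(C1 + c^2)


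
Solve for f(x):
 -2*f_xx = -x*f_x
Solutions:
 f(x) = C1 + C2*erfi(x/2)


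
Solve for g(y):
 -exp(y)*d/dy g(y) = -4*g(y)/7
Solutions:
 g(y) = C1*exp(-4*exp(-y)/7)


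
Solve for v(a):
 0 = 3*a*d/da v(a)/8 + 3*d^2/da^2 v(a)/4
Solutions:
 v(a) = C1 + C2*erf(a/2)


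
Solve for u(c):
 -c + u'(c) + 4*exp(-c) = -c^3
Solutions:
 u(c) = C1 - c^4/4 + c^2/2 + 4*exp(-c)


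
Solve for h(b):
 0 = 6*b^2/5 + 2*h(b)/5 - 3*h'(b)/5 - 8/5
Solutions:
 h(b) = C1*exp(2*b/3) - 3*b^2 - 9*b - 19/2


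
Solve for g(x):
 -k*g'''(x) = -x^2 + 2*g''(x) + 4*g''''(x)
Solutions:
 g(x) = C1 + C2*x + C3*exp(x*(-k + sqrt(k^2 - 32))/8) + C4*exp(-x*(k + sqrt(k^2 - 32))/8) - k*x^3/12 + x^4/24 + x^2*(k^2/8 - 1)


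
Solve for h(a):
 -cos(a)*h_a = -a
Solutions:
 h(a) = C1 + Integral(a/cos(a), a)


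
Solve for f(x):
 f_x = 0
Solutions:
 f(x) = C1


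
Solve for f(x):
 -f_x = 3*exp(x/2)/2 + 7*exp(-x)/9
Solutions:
 f(x) = C1 - 3*exp(x/2) + 7*exp(-x)/9


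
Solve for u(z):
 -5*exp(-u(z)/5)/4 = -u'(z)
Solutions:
 u(z) = 5*log(C1 + z/4)


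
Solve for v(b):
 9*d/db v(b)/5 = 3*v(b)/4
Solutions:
 v(b) = C1*exp(5*b/12)


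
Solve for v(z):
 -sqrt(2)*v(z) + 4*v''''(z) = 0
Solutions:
 v(z) = C1*exp(-2^(5/8)*z/2) + C2*exp(2^(5/8)*z/2) + C3*sin(2^(5/8)*z/2) + C4*cos(2^(5/8)*z/2)


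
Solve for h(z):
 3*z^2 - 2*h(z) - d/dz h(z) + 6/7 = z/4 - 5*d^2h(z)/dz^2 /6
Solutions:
 h(z) = C1*exp(z*(3 - sqrt(69))/5) + C2*exp(z*(3 + sqrt(69))/5) + 3*z^2/2 - 13*z/8 + 279/112


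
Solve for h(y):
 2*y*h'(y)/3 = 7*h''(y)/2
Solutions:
 h(y) = C1 + C2*erfi(sqrt(42)*y/21)


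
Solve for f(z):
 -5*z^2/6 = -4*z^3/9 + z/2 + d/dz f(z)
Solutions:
 f(z) = C1 + z^4/9 - 5*z^3/18 - z^2/4


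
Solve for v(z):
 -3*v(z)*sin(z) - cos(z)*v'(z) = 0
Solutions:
 v(z) = C1*cos(z)^3


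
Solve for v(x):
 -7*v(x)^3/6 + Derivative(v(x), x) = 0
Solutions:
 v(x) = -sqrt(3)*sqrt(-1/(C1 + 7*x))
 v(x) = sqrt(3)*sqrt(-1/(C1 + 7*x))


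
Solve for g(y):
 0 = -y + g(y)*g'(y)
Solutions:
 g(y) = -sqrt(C1 + y^2)
 g(y) = sqrt(C1 + y^2)


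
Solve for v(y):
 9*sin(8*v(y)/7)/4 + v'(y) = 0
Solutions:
 9*y/4 + 7*log(cos(8*v(y)/7) - 1)/16 - 7*log(cos(8*v(y)/7) + 1)/16 = C1


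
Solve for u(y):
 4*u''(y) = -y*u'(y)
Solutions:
 u(y) = C1 + C2*erf(sqrt(2)*y/4)


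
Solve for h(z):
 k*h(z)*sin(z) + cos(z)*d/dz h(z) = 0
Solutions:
 h(z) = C1*exp(k*log(cos(z)))


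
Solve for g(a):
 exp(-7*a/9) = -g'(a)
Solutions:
 g(a) = C1 + 9*exp(-7*a/9)/7


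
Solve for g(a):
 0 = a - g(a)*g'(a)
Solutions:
 g(a) = -sqrt(C1 + a^2)
 g(a) = sqrt(C1 + a^2)


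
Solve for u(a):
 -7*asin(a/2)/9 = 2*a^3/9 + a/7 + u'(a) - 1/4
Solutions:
 u(a) = C1 - a^4/18 - a^2/14 - 7*a*asin(a/2)/9 + a/4 - 7*sqrt(4 - a^2)/9


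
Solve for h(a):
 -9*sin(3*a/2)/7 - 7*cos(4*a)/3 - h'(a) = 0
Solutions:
 h(a) = C1 - 7*sin(4*a)/12 + 6*cos(3*a/2)/7


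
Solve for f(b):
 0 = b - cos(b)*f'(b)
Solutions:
 f(b) = C1 + Integral(b/cos(b), b)


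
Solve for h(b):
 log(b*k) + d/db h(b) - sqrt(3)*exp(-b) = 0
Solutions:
 h(b) = C1 - b*log(b*k) + b - sqrt(3)*exp(-b)


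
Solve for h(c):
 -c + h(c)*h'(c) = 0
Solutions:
 h(c) = -sqrt(C1 + c^2)
 h(c) = sqrt(C1 + c^2)


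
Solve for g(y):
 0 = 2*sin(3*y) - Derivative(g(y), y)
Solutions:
 g(y) = C1 - 2*cos(3*y)/3


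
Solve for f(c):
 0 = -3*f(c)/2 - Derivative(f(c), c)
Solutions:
 f(c) = C1*exp(-3*c/2)


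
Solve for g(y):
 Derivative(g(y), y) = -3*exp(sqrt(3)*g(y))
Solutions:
 g(y) = sqrt(3)*(2*log(1/(C1 + 3*y)) - log(3))/6


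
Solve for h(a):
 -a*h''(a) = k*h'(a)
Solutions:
 h(a) = C1 + a^(1 - re(k))*(C2*sin(log(a)*Abs(im(k))) + C3*cos(log(a)*im(k)))


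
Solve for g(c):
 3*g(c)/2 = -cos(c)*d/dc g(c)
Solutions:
 g(c) = C1*(sin(c) - 1)^(3/4)/(sin(c) + 1)^(3/4)


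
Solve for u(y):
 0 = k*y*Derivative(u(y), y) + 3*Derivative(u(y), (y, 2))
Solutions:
 u(y) = Piecewise((-sqrt(6)*sqrt(pi)*C1*erf(sqrt(6)*sqrt(k)*y/6)/(2*sqrt(k)) - C2, (k > 0) | (k < 0)), (-C1*y - C2, True))


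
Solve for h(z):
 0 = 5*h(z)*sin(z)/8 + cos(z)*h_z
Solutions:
 h(z) = C1*cos(z)^(5/8)
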